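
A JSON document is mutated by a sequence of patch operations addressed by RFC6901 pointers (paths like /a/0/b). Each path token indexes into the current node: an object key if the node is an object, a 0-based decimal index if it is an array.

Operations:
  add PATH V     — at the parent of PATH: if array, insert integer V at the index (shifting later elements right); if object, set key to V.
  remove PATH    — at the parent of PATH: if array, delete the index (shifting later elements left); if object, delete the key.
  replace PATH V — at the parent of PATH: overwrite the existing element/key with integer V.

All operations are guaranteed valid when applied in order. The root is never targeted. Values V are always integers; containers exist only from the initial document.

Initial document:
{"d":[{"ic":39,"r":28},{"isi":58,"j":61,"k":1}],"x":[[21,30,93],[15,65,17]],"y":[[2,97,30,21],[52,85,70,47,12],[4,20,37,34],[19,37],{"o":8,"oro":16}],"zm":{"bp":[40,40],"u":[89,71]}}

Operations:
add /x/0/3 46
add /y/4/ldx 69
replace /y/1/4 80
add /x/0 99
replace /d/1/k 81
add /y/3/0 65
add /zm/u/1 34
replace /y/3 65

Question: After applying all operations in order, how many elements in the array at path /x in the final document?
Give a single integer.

After op 1 (add /x/0/3 46): {"d":[{"ic":39,"r":28},{"isi":58,"j":61,"k":1}],"x":[[21,30,93,46],[15,65,17]],"y":[[2,97,30,21],[52,85,70,47,12],[4,20,37,34],[19,37],{"o":8,"oro":16}],"zm":{"bp":[40,40],"u":[89,71]}}
After op 2 (add /y/4/ldx 69): {"d":[{"ic":39,"r":28},{"isi":58,"j":61,"k":1}],"x":[[21,30,93,46],[15,65,17]],"y":[[2,97,30,21],[52,85,70,47,12],[4,20,37,34],[19,37],{"ldx":69,"o":8,"oro":16}],"zm":{"bp":[40,40],"u":[89,71]}}
After op 3 (replace /y/1/4 80): {"d":[{"ic":39,"r":28},{"isi":58,"j":61,"k":1}],"x":[[21,30,93,46],[15,65,17]],"y":[[2,97,30,21],[52,85,70,47,80],[4,20,37,34],[19,37],{"ldx":69,"o":8,"oro":16}],"zm":{"bp":[40,40],"u":[89,71]}}
After op 4 (add /x/0 99): {"d":[{"ic":39,"r":28},{"isi":58,"j":61,"k":1}],"x":[99,[21,30,93,46],[15,65,17]],"y":[[2,97,30,21],[52,85,70,47,80],[4,20,37,34],[19,37],{"ldx":69,"o":8,"oro":16}],"zm":{"bp":[40,40],"u":[89,71]}}
After op 5 (replace /d/1/k 81): {"d":[{"ic":39,"r":28},{"isi":58,"j":61,"k":81}],"x":[99,[21,30,93,46],[15,65,17]],"y":[[2,97,30,21],[52,85,70,47,80],[4,20,37,34],[19,37],{"ldx":69,"o":8,"oro":16}],"zm":{"bp":[40,40],"u":[89,71]}}
After op 6 (add /y/3/0 65): {"d":[{"ic":39,"r":28},{"isi":58,"j":61,"k":81}],"x":[99,[21,30,93,46],[15,65,17]],"y":[[2,97,30,21],[52,85,70,47,80],[4,20,37,34],[65,19,37],{"ldx":69,"o":8,"oro":16}],"zm":{"bp":[40,40],"u":[89,71]}}
After op 7 (add /zm/u/1 34): {"d":[{"ic":39,"r":28},{"isi":58,"j":61,"k":81}],"x":[99,[21,30,93,46],[15,65,17]],"y":[[2,97,30,21],[52,85,70,47,80],[4,20,37,34],[65,19,37],{"ldx":69,"o":8,"oro":16}],"zm":{"bp":[40,40],"u":[89,34,71]}}
After op 8 (replace /y/3 65): {"d":[{"ic":39,"r":28},{"isi":58,"j":61,"k":81}],"x":[99,[21,30,93,46],[15,65,17]],"y":[[2,97,30,21],[52,85,70,47,80],[4,20,37,34],65,{"ldx":69,"o":8,"oro":16}],"zm":{"bp":[40,40],"u":[89,34,71]}}
Size at path /x: 3

Answer: 3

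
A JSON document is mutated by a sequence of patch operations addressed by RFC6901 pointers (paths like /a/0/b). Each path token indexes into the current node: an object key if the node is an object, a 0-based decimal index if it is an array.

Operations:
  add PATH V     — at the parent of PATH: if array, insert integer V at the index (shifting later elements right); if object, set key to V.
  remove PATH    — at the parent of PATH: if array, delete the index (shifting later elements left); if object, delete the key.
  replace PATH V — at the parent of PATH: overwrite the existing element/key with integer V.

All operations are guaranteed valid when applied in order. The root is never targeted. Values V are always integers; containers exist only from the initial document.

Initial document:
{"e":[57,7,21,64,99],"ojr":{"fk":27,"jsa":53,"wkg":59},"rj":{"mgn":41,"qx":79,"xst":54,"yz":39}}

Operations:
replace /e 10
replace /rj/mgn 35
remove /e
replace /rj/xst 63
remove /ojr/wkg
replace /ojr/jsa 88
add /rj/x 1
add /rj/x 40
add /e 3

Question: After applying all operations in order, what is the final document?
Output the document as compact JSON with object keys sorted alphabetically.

Answer: {"e":3,"ojr":{"fk":27,"jsa":88},"rj":{"mgn":35,"qx":79,"x":40,"xst":63,"yz":39}}

Derivation:
After op 1 (replace /e 10): {"e":10,"ojr":{"fk":27,"jsa":53,"wkg":59},"rj":{"mgn":41,"qx":79,"xst":54,"yz":39}}
After op 2 (replace /rj/mgn 35): {"e":10,"ojr":{"fk":27,"jsa":53,"wkg":59},"rj":{"mgn":35,"qx":79,"xst":54,"yz":39}}
After op 3 (remove /e): {"ojr":{"fk":27,"jsa":53,"wkg":59},"rj":{"mgn":35,"qx":79,"xst":54,"yz":39}}
After op 4 (replace /rj/xst 63): {"ojr":{"fk":27,"jsa":53,"wkg":59},"rj":{"mgn":35,"qx":79,"xst":63,"yz":39}}
After op 5 (remove /ojr/wkg): {"ojr":{"fk":27,"jsa":53},"rj":{"mgn":35,"qx":79,"xst":63,"yz":39}}
After op 6 (replace /ojr/jsa 88): {"ojr":{"fk":27,"jsa":88},"rj":{"mgn":35,"qx":79,"xst":63,"yz":39}}
After op 7 (add /rj/x 1): {"ojr":{"fk":27,"jsa":88},"rj":{"mgn":35,"qx":79,"x":1,"xst":63,"yz":39}}
After op 8 (add /rj/x 40): {"ojr":{"fk":27,"jsa":88},"rj":{"mgn":35,"qx":79,"x":40,"xst":63,"yz":39}}
After op 9 (add /e 3): {"e":3,"ojr":{"fk":27,"jsa":88},"rj":{"mgn":35,"qx":79,"x":40,"xst":63,"yz":39}}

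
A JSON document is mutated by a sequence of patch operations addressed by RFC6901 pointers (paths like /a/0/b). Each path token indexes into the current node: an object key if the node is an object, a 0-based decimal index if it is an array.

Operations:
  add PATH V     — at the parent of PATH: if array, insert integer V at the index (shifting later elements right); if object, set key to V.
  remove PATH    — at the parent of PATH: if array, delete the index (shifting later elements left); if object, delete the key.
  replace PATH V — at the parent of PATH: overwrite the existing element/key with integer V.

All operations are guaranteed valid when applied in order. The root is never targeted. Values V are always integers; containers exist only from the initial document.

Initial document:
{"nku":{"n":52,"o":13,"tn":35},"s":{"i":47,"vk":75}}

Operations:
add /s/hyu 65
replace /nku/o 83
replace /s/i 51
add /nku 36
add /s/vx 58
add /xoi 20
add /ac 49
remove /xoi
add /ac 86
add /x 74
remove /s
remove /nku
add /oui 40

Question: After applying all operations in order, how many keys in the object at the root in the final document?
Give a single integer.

Answer: 3

Derivation:
After op 1 (add /s/hyu 65): {"nku":{"n":52,"o":13,"tn":35},"s":{"hyu":65,"i":47,"vk":75}}
After op 2 (replace /nku/o 83): {"nku":{"n":52,"o":83,"tn":35},"s":{"hyu":65,"i":47,"vk":75}}
After op 3 (replace /s/i 51): {"nku":{"n":52,"o":83,"tn":35},"s":{"hyu":65,"i":51,"vk":75}}
After op 4 (add /nku 36): {"nku":36,"s":{"hyu":65,"i":51,"vk":75}}
After op 5 (add /s/vx 58): {"nku":36,"s":{"hyu":65,"i":51,"vk":75,"vx":58}}
After op 6 (add /xoi 20): {"nku":36,"s":{"hyu":65,"i":51,"vk":75,"vx":58},"xoi":20}
After op 7 (add /ac 49): {"ac":49,"nku":36,"s":{"hyu":65,"i":51,"vk":75,"vx":58},"xoi":20}
After op 8 (remove /xoi): {"ac":49,"nku":36,"s":{"hyu":65,"i":51,"vk":75,"vx":58}}
After op 9 (add /ac 86): {"ac":86,"nku":36,"s":{"hyu":65,"i":51,"vk":75,"vx":58}}
After op 10 (add /x 74): {"ac":86,"nku":36,"s":{"hyu":65,"i":51,"vk":75,"vx":58},"x":74}
After op 11 (remove /s): {"ac":86,"nku":36,"x":74}
After op 12 (remove /nku): {"ac":86,"x":74}
After op 13 (add /oui 40): {"ac":86,"oui":40,"x":74}
Size at the root: 3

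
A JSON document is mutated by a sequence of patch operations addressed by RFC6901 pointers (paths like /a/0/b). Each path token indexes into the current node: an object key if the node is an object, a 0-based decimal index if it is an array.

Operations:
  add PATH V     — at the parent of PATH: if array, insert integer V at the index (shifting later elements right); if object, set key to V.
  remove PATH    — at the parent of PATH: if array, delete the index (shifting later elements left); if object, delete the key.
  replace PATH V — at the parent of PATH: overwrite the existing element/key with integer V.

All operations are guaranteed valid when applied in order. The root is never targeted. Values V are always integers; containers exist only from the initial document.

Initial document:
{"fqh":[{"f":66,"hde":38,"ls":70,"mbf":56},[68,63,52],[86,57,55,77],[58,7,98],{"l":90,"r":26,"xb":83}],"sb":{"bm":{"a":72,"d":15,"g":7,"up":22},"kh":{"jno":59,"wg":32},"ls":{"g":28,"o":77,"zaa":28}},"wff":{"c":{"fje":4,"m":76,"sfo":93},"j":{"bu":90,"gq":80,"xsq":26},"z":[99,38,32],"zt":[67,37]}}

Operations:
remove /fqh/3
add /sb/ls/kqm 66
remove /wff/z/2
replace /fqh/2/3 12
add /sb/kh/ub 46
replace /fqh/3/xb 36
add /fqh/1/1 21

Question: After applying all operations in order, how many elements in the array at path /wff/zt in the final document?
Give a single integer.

After op 1 (remove /fqh/3): {"fqh":[{"f":66,"hde":38,"ls":70,"mbf":56},[68,63,52],[86,57,55,77],{"l":90,"r":26,"xb":83}],"sb":{"bm":{"a":72,"d":15,"g":7,"up":22},"kh":{"jno":59,"wg":32},"ls":{"g":28,"o":77,"zaa":28}},"wff":{"c":{"fje":4,"m":76,"sfo":93},"j":{"bu":90,"gq":80,"xsq":26},"z":[99,38,32],"zt":[67,37]}}
After op 2 (add /sb/ls/kqm 66): {"fqh":[{"f":66,"hde":38,"ls":70,"mbf":56},[68,63,52],[86,57,55,77],{"l":90,"r":26,"xb":83}],"sb":{"bm":{"a":72,"d":15,"g":7,"up":22},"kh":{"jno":59,"wg":32},"ls":{"g":28,"kqm":66,"o":77,"zaa":28}},"wff":{"c":{"fje":4,"m":76,"sfo":93},"j":{"bu":90,"gq":80,"xsq":26},"z":[99,38,32],"zt":[67,37]}}
After op 3 (remove /wff/z/2): {"fqh":[{"f":66,"hde":38,"ls":70,"mbf":56},[68,63,52],[86,57,55,77],{"l":90,"r":26,"xb":83}],"sb":{"bm":{"a":72,"d":15,"g":7,"up":22},"kh":{"jno":59,"wg":32},"ls":{"g":28,"kqm":66,"o":77,"zaa":28}},"wff":{"c":{"fje":4,"m":76,"sfo":93},"j":{"bu":90,"gq":80,"xsq":26},"z":[99,38],"zt":[67,37]}}
After op 4 (replace /fqh/2/3 12): {"fqh":[{"f":66,"hde":38,"ls":70,"mbf":56},[68,63,52],[86,57,55,12],{"l":90,"r":26,"xb":83}],"sb":{"bm":{"a":72,"d":15,"g":7,"up":22},"kh":{"jno":59,"wg":32},"ls":{"g":28,"kqm":66,"o":77,"zaa":28}},"wff":{"c":{"fje":4,"m":76,"sfo":93},"j":{"bu":90,"gq":80,"xsq":26},"z":[99,38],"zt":[67,37]}}
After op 5 (add /sb/kh/ub 46): {"fqh":[{"f":66,"hde":38,"ls":70,"mbf":56},[68,63,52],[86,57,55,12],{"l":90,"r":26,"xb":83}],"sb":{"bm":{"a":72,"d":15,"g":7,"up":22},"kh":{"jno":59,"ub":46,"wg":32},"ls":{"g":28,"kqm":66,"o":77,"zaa":28}},"wff":{"c":{"fje":4,"m":76,"sfo":93},"j":{"bu":90,"gq":80,"xsq":26},"z":[99,38],"zt":[67,37]}}
After op 6 (replace /fqh/3/xb 36): {"fqh":[{"f":66,"hde":38,"ls":70,"mbf":56},[68,63,52],[86,57,55,12],{"l":90,"r":26,"xb":36}],"sb":{"bm":{"a":72,"d":15,"g":7,"up":22},"kh":{"jno":59,"ub":46,"wg":32},"ls":{"g":28,"kqm":66,"o":77,"zaa":28}},"wff":{"c":{"fje":4,"m":76,"sfo":93},"j":{"bu":90,"gq":80,"xsq":26},"z":[99,38],"zt":[67,37]}}
After op 7 (add /fqh/1/1 21): {"fqh":[{"f":66,"hde":38,"ls":70,"mbf":56},[68,21,63,52],[86,57,55,12],{"l":90,"r":26,"xb":36}],"sb":{"bm":{"a":72,"d":15,"g":7,"up":22},"kh":{"jno":59,"ub":46,"wg":32},"ls":{"g":28,"kqm":66,"o":77,"zaa":28}},"wff":{"c":{"fje":4,"m":76,"sfo":93},"j":{"bu":90,"gq":80,"xsq":26},"z":[99,38],"zt":[67,37]}}
Size at path /wff/zt: 2

Answer: 2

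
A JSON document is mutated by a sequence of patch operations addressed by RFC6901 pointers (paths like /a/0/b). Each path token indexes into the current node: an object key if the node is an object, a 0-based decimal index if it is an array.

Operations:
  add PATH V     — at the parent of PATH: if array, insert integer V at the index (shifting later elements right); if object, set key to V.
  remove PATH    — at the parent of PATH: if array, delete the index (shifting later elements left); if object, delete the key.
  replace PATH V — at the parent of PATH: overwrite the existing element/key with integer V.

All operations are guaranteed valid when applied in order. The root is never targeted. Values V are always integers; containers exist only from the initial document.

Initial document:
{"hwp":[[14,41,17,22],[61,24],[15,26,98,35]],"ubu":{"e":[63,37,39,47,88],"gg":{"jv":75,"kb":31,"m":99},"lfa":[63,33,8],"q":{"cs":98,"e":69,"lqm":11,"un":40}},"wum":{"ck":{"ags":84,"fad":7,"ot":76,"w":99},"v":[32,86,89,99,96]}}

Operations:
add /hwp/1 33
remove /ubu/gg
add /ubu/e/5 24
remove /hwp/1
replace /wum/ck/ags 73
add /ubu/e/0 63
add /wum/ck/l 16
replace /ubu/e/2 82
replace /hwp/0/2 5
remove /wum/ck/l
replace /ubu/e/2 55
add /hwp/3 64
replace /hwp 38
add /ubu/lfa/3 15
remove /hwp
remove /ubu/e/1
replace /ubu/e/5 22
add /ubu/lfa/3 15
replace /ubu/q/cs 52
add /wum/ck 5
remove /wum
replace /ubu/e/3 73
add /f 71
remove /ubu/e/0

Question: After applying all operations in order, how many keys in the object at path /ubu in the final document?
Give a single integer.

After op 1 (add /hwp/1 33): {"hwp":[[14,41,17,22],33,[61,24],[15,26,98,35]],"ubu":{"e":[63,37,39,47,88],"gg":{"jv":75,"kb":31,"m":99},"lfa":[63,33,8],"q":{"cs":98,"e":69,"lqm":11,"un":40}},"wum":{"ck":{"ags":84,"fad":7,"ot":76,"w":99},"v":[32,86,89,99,96]}}
After op 2 (remove /ubu/gg): {"hwp":[[14,41,17,22],33,[61,24],[15,26,98,35]],"ubu":{"e":[63,37,39,47,88],"lfa":[63,33,8],"q":{"cs":98,"e":69,"lqm":11,"un":40}},"wum":{"ck":{"ags":84,"fad":7,"ot":76,"w":99},"v":[32,86,89,99,96]}}
After op 3 (add /ubu/e/5 24): {"hwp":[[14,41,17,22],33,[61,24],[15,26,98,35]],"ubu":{"e":[63,37,39,47,88,24],"lfa":[63,33,8],"q":{"cs":98,"e":69,"lqm":11,"un":40}},"wum":{"ck":{"ags":84,"fad":7,"ot":76,"w":99},"v":[32,86,89,99,96]}}
After op 4 (remove /hwp/1): {"hwp":[[14,41,17,22],[61,24],[15,26,98,35]],"ubu":{"e":[63,37,39,47,88,24],"lfa":[63,33,8],"q":{"cs":98,"e":69,"lqm":11,"un":40}},"wum":{"ck":{"ags":84,"fad":7,"ot":76,"w":99},"v":[32,86,89,99,96]}}
After op 5 (replace /wum/ck/ags 73): {"hwp":[[14,41,17,22],[61,24],[15,26,98,35]],"ubu":{"e":[63,37,39,47,88,24],"lfa":[63,33,8],"q":{"cs":98,"e":69,"lqm":11,"un":40}},"wum":{"ck":{"ags":73,"fad":7,"ot":76,"w":99},"v":[32,86,89,99,96]}}
After op 6 (add /ubu/e/0 63): {"hwp":[[14,41,17,22],[61,24],[15,26,98,35]],"ubu":{"e":[63,63,37,39,47,88,24],"lfa":[63,33,8],"q":{"cs":98,"e":69,"lqm":11,"un":40}},"wum":{"ck":{"ags":73,"fad":7,"ot":76,"w":99},"v":[32,86,89,99,96]}}
After op 7 (add /wum/ck/l 16): {"hwp":[[14,41,17,22],[61,24],[15,26,98,35]],"ubu":{"e":[63,63,37,39,47,88,24],"lfa":[63,33,8],"q":{"cs":98,"e":69,"lqm":11,"un":40}},"wum":{"ck":{"ags":73,"fad":7,"l":16,"ot":76,"w":99},"v":[32,86,89,99,96]}}
After op 8 (replace /ubu/e/2 82): {"hwp":[[14,41,17,22],[61,24],[15,26,98,35]],"ubu":{"e":[63,63,82,39,47,88,24],"lfa":[63,33,8],"q":{"cs":98,"e":69,"lqm":11,"un":40}},"wum":{"ck":{"ags":73,"fad":7,"l":16,"ot":76,"w":99},"v":[32,86,89,99,96]}}
After op 9 (replace /hwp/0/2 5): {"hwp":[[14,41,5,22],[61,24],[15,26,98,35]],"ubu":{"e":[63,63,82,39,47,88,24],"lfa":[63,33,8],"q":{"cs":98,"e":69,"lqm":11,"un":40}},"wum":{"ck":{"ags":73,"fad":7,"l":16,"ot":76,"w":99},"v":[32,86,89,99,96]}}
After op 10 (remove /wum/ck/l): {"hwp":[[14,41,5,22],[61,24],[15,26,98,35]],"ubu":{"e":[63,63,82,39,47,88,24],"lfa":[63,33,8],"q":{"cs":98,"e":69,"lqm":11,"un":40}},"wum":{"ck":{"ags":73,"fad":7,"ot":76,"w":99},"v":[32,86,89,99,96]}}
After op 11 (replace /ubu/e/2 55): {"hwp":[[14,41,5,22],[61,24],[15,26,98,35]],"ubu":{"e":[63,63,55,39,47,88,24],"lfa":[63,33,8],"q":{"cs":98,"e":69,"lqm":11,"un":40}},"wum":{"ck":{"ags":73,"fad":7,"ot":76,"w":99},"v":[32,86,89,99,96]}}
After op 12 (add /hwp/3 64): {"hwp":[[14,41,5,22],[61,24],[15,26,98,35],64],"ubu":{"e":[63,63,55,39,47,88,24],"lfa":[63,33,8],"q":{"cs":98,"e":69,"lqm":11,"un":40}},"wum":{"ck":{"ags":73,"fad":7,"ot":76,"w":99},"v":[32,86,89,99,96]}}
After op 13 (replace /hwp 38): {"hwp":38,"ubu":{"e":[63,63,55,39,47,88,24],"lfa":[63,33,8],"q":{"cs":98,"e":69,"lqm":11,"un":40}},"wum":{"ck":{"ags":73,"fad":7,"ot":76,"w":99},"v":[32,86,89,99,96]}}
After op 14 (add /ubu/lfa/3 15): {"hwp":38,"ubu":{"e":[63,63,55,39,47,88,24],"lfa":[63,33,8,15],"q":{"cs":98,"e":69,"lqm":11,"un":40}},"wum":{"ck":{"ags":73,"fad":7,"ot":76,"w":99},"v":[32,86,89,99,96]}}
After op 15 (remove /hwp): {"ubu":{"e":[63,63,55,39,47,88,24],"lfa":[63,33,8,15],"q":{"cs":98,"e":69,"lqm":11,"un":40}},"wum":{"ck":{"ags":73,"fad":7,"ot":76,"w":99},"v":[32,86,89,99,96]}}
After op 16 (remove /ubu/e/1): {"ubu":{"e":[63,55,39,47,88,24],"lfa":[63,33,8,15],"q":{"cs":98,"e":69,"lqm":11,"un":40}},"wum":{"ck":{"ags":73,"fad":7,"ot":76,"w":99},"v":[32,86,89,99,96]}}
After op 17 (replace /ubu/e/5 22): {"ubu":{"e":[63,55,39,47,88,22],"lfa":[63,33,8,15],"q":{"cs":98,"e":69,"lqm":11,"un":40}},"wum":{"ck":{"ags":73,"fad":7,"ot":76,"w":99},"v":[32,86,89,99,96]}}
After op 18 (add /ubu/lfa/3 15): {"ubu":{"e":[63,55,39,47,88,22],"lfa":[63,33,8,15,15],"q":{"cs":98,"e":69,"lqm":11,"un":40}},"wum":{"ck":{"ags":73,"fad":7,"ot":76,"w":99},"v":[32,86,89,99,96]}}
After op 19 (replace /ubu/q/cs 52): {"ubu":{"e":[63,55,39,47,88,22],"lfa":[63,33,8,15,15],"q":{"cs":52,"e":69,"lqm":11,"un":40}},"wum":{"ck":{"ags":73,"fad":7,"ot":76,"w":99},"v":[32,86,89,99,96]}}
After op 20 (add /wum/ck 5): {"ubu":{"e":[63,55,39,47,88,22],"lfa":[63,33,8,15,15],"q":{"cs":52,"e":69,"lqm":11,"un":40}},"wum":{"ck":5,"v":[32,86,89,99,96]}}
After op 21 (remove /wum): {"ubu":{"e":[63,55,39,47,88,22],"lfa":[63,33,8,15,15],"q":{"cs":52,"e":69,"lqm":11,"un":40}}}
After op 22 (replace /ubu/e/3 73): {"ubu":{"e":[63,55,39,73,88,22],"lfa":[63,33,8,15,15],"q":{"cs":52,"e":69,"lqm":11,"un":40}}}
After op 23 (add /f 71): {"f":71,"ubu":{"e":[63,55,39,73,88,22],"lfa":[63,33,8,15,15],"q":{"cs":52,"e":69,"lqm":11,"un":40}}}
After op 24 (remove /ubu/e/0): {"f":71,"ubu":{"e":[55,39,73,88,22],"lfa":[63,33,8,15,15],"q":{"cs":52,"e":69,"lqm":11,"un":40}}}
Size at path /ubu: 3

Answer: 3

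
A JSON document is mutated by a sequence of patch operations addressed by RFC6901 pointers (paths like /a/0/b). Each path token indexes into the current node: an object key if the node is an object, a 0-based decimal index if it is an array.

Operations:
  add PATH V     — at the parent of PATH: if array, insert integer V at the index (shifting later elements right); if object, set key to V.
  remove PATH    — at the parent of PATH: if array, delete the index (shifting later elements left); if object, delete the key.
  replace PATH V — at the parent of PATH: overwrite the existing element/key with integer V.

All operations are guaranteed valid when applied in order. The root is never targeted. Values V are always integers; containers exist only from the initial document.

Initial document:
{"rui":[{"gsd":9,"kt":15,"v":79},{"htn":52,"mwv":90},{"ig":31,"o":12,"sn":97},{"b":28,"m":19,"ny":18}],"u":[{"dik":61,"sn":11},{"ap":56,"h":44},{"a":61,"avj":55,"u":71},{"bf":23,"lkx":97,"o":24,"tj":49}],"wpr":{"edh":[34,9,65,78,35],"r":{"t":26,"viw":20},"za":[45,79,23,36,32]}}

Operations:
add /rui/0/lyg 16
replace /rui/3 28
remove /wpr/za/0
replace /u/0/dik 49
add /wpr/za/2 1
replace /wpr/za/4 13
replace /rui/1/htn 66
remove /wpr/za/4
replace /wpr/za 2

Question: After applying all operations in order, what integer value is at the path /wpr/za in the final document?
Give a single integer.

Answer: 2

Derivation:
After op 1 (add /rui/0/lyg 16): {"rui":[{"gsd":9,"kt":15,"lyg":16,"v":79},{"htn":52,"mwv":90},{"ig":31,"o":12,"sn":97},{"b":28,"m":19,"ny":18}],"u":[{"dik":61,"sn":11},{"ap":56,"h":44},{"a":61,"avj":55,"u":71},{"bf":23,"lkx":97,"o":24,"tj":49}],"wpr":{"edh":[34,9,65,78,35],"r":{"t":26,"viw":20},"za":[45,79,23,36,32]}}
After op 2 (replace /rui/3 28): {"rui":[{"gsd":9,"kt":15,"lyg":16,"v":79},{"htn":52,"mwv":90},{"ig":31,"o":12,"sn":97},28],"u":[{"dik":61,"sn":11},{"ap":56,"h":44},{"a":61,"avj":55,"u":71},{"bf":23,"lkx":97,"o":24,"tj":49}],"wpr":{"edh":[34,9,65,78,35],"r":{"t":26,"viw":20},"za":[45,79,23,36,32]}}
After op 3 (remove /wpr/za/0): {"rui":[{"gsd":9,"kt":15,"lyg":16,"v":79},{"htn":52,"mwv":90},{"ig":31,"o":12,"sn":97},28],"u":[{"dik":61,"sn":11},{"ap":56,"h":44},{"a":61,"avj":55,"u":71},{"bf":23,"lkx":97,"o":24,"tj":49}],"wpr":{"edh":[34,9,65,78,35],"r":{"t":26,"viw":20},"za":[79,23,36,32]}}
After op 4 (replace /u/0/dik 49): {"rui":[{"gsd":9,"kt":15,"lyg":16,"v":79},{"htn":52,"mwv":90},{"ig":31,"o":12,"sn":97},28],"u":[{"dik":49,"sn":11},{"ap":56,"h":44},{"a":61,"avj":55,"u":71},{"bf":23,"lkx":97,"o":24,"tj":49}],"wpr":{"edh":[34,9,65,78,35],"r":{"t":26,"viw":20},"za":[79,23,36,32]}}
After op 5 (add /wpr/za/2 1): {"rui":[{"gsd":9,"kt":15,"lyg":16,"v":79},{"htn":52,"mwv":90},{"ig":31,"o":12,"sn":97},28],"u":[{"dik":49,"sn":11},{"ap":56,"h":44},{"a":61,"avj":55,"u":71},{"bf":23,"lkx":97,"o":24,"tj":49}],"wpr":{"edh":[34,9,65,78,35],"r":{"t":26,"viw":20},"za":[79,23,1,36,32]}}
After op 6 (replace /wpr/za/4 13): {"rui":[{"gsd":9,"kt":15,"lyg":16,"v":79},{"htn":52,"mwv":90},{"ig":31,"o":12,"sn":97},28],"u":[{"dik":49,"sn":11},{"ap":56,"h":44},{"a":61,"avj":55,"u":71},{"bf":23,"lkx":97,"o":24,"tj":49}],"wpr":{"edh":[34,9,65,78,35],"r":{"t":26,"viw":20},"za":[79,23,1,36,13]}}
After op 7 (replace /rui/1/htn 66): {"rui":[{"gsd":9,"kt":15,"lyg":16,"v":79},{"htn":66,"mwv":90},{"ig":31,"o":12,"sn":97},28],"u":[{"dik":49,"sn":11},{"ap":56,"h":44},{"a":61,"avj":55,"u":71},{"bf":23,"lkx":97,"o":24,"tj":49}],"wpr":{"edh":[34,9,65,78,35],"r":{"t":26,"viw":20},"za":[79,23,1,36,13]}}
After op 8 (remove /wpr/za/4): {"rui":[{"gsd":9,"kt":15,"lyg":16,"v":79},{"htn":66,"mwv":90},{"ig":31,"o":12,"sn":97},28],"u":[{"dik":49,"sn":11},{"ap":56,"h":44},{"a":61,"avj":55,"u":71},{"bf":23,"lkx":97,"o":24,"tj":49}],"wpr":{"edh":[34,9,65,78,35],"r":{"t":26,"viw":20},"za":[79,23,1,36]}}
After op 9 (replace /wpr/za 2): {"rui":[{"gsd":9,"kt":15,"lyg":16,"v":79},{"htn":66,"mwv":90},{"ig":31,"o":12,"sn":97},28],"u":[{"dik":49,"sn":11},{"ap":56,"h":44},{"a":61,"avj":55,"u":71},{"bf":23,"lkx":97,"o":24,"tj":49}],"wpr":{"edh":[34,9,65,78,35],"r":{"t":26,"viw":20},"za":2}}
Value at /wpr/za: 2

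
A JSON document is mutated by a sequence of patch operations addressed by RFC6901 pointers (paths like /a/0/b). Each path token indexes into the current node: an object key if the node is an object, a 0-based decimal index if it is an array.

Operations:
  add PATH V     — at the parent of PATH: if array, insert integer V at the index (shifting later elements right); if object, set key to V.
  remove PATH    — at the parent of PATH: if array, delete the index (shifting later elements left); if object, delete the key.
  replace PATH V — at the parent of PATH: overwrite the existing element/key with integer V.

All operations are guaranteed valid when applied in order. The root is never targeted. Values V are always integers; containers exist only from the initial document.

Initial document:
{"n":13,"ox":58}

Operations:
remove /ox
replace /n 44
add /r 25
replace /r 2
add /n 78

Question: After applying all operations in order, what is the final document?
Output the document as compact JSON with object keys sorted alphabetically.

Answer: {"n":78,"r":2}

Derivation:
After op 1 (remove /ox): {"n":13}
After op 2 (replace /n 44): {"n":44}
After op 3 (add /r 25): {"n":44,"r":25}
After op 4 (replace /r 2): {"n":44,"r":2}
After op 5 (add /n 78): {"n":78,"r":2}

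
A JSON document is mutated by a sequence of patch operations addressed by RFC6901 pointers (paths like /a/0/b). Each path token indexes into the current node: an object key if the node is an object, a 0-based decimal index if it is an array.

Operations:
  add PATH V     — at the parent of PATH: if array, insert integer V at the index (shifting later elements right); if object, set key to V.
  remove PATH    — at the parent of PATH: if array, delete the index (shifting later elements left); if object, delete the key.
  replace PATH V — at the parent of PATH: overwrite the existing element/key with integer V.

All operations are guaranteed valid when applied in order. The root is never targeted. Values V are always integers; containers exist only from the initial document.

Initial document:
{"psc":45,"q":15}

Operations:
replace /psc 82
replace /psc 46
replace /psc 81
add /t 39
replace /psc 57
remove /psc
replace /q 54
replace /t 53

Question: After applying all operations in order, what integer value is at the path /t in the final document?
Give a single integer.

Answer: 53

Derivation:
After op 1 (replace /psc 82): {"psc":82,"q":15}
After op 2 (replace /psc 46): {"psc":46,"q":15}
After op 3 (replace /psc 81): {"psc":81,"q":15}
After op 4 (add /t 39): {"psc":81,"q":15,"t":39}
After op 5 (replace /psc 57): {"psc":57,"q":15,"t":39}
After op 6 (remove /psc): {"q":15,"t":39}
After op 7 (replace /q 54): {"q":54,"t":39}
After op 8 (replace /t 53): {"q":54,"t":53}
Value at /t: 53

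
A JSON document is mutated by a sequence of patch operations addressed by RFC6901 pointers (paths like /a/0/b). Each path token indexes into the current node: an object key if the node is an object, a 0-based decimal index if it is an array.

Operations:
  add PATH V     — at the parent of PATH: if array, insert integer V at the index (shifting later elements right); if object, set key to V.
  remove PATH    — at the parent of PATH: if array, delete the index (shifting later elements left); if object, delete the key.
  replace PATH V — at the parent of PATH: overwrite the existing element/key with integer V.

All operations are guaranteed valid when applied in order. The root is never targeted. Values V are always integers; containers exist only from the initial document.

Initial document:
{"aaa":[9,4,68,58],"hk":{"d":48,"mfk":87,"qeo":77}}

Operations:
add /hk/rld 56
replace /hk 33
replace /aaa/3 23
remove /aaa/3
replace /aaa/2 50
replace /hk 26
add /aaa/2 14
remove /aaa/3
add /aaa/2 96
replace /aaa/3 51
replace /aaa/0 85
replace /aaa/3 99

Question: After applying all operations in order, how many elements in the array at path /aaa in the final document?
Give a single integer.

After op 1 (add /hk/rld 56): {"aaa":[9,4,68,58],"hk":{"d":48,"mfk":87,"qeo":77,"rld":56}}
After op 2 (replace /hk 33): {"aaa":[9,4,68,58],"hk":33}
After op 3 (replace /aaa/3 23): {"aaa":[9,4,68,23],"hk":33}
After op 4 (remove /aaa/3): {"aaa":[9,4,68],"hk":33}
After op 5 (replace /aaa/2 50): {"aaa":[9,4,50],"hk":33}
After op 6 (replace /hk 26): {"aaa":[9,4,50],"hk":26}
After op 7 (add /aaa/2 14): {"aaa":[9,4,14,50],"hk":26}
After op 8 (remove /aaa/3): {"aaa":[9,4,14],"hk":26}
After op 9 (add /aaa/2 96): {"aaa":[9,4,96,14],"hk":26}
After op 10 (replace /aaa/3 51): {"aaa":[9,4,96,51],"hk":26}
After op 11 (replace /aaa/0 85): {"aaa":[85,4,96,51],"hk":26}
After op 12 (replace /aaa/3 99): {"aaa":[85,4,96,99],"hk":26}
Size at path /aaa: 4

Answer: 4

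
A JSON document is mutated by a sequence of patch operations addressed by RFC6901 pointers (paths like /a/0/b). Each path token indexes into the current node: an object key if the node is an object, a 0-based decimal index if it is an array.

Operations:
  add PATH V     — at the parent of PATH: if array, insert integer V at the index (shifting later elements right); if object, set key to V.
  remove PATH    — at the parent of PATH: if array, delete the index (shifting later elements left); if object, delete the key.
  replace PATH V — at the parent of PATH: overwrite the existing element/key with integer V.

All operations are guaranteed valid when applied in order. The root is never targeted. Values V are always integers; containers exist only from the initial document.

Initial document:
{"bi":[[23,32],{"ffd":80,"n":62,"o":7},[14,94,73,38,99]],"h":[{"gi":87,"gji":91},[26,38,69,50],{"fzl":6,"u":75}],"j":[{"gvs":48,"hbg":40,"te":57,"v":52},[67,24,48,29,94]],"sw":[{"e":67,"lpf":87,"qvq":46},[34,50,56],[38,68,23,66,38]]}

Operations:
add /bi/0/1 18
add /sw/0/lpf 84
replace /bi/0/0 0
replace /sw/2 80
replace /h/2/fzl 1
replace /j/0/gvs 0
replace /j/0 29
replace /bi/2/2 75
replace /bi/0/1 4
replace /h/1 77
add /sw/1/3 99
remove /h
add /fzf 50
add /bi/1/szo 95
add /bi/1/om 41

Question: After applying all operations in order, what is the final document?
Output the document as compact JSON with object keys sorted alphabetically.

After op 1 (add /bi/0/1 18): {"bi":[[23,18,32],{"ffd":80,"n":62,"o":7},[14,94,73,38,99]],"h":[{"gi":87,"gji":91},[26,38,69,50],{"fzl":6,"u":75}],"j":[{"gvs":48,"hbg":40,"te":57,"v":52},[67,24,48,29,94]],"sw":[{"e":67,"lpf":87,"qvq":46},[34,50,56],[38,68,23,66,38]]}
After op 2 (add /sw/0/lpf 84): {"bi":[[23,18,32],{"ffd":80,"n":62,"o":7},[14,94,73,38,99]],"h":[{"gi":87,"gji":91},[26,38,69,50],{"fzl":6,"u":75}],"j":[{"gvs":48,"hbg":40,"te":57,"v":52},[67,24,48,29,94]],"sw":[{"e":67,"lpf":84,"qvq":46},[34,50,56],[38,68,23,66,38]]}
After op 3 (replace /bi/0/0 0): {"bi":[[0,18,32],{"ffd":80,"n":62,"o":7},[14,94,73,38,99]],"h":[{"gi":87,"gji":91},[26,38,69,50],{"fzl":6,"u":75}],"j":[{"gvs":48,"hbg":40,"te":57,"v":52},[67,24,48,29,94]],"sw":[{"e":67,"lpf":84,"qvq":46},[34,50,56],[38,68,23,66,38]]}
After op 4 (replace /sw/2 80): {"bi":[[0,18,32],{"ffd":80,"n":62,"o":7},[14,94,73,38,99]],"h":[{"gi":87,"gji":91},[26,38,69,50],{"fzl":6,"u":75}],"j":[{"gvs":48,"hbg":40,"te":57,"v":52},[67,24,48,29,94]],"sw":[{"e":67,"lpf":84,"qvq":46},[34,50,56],80]}
After op 5 (replace /h/2/fzl 1): {"bi":[[0,18,32],{"ffd":80,"n":62,"o":7},[14,94,73,38,99]],"h":[{"gi":87,"gji":91},[26,38,69,50],{"fzl":1,"u":75}],"j":[{"gvs":48,"hbg":40,"te":57,"v":52},[67,24,48,29,94]],"sw":[{"e":67,"lpf":84,"qvq":46},[34,50,56],80]}
After op 6 (replace /j/0/gvs 0): {"bi":[[0,18,32],{"ffd":80,"n":62,"o":7},[14,94,73,38,99]],"h":[{"gi":87,"gji":91},[26,38,69,50],{"fzl":1,"u":75}],"j":[{"gvs":0,"hbg":40,"te":57,"v":52},[67,24,48,29,94]],"sw":[{"e":67,"lpf":84,"qvq":46},[34,50,56],80]}
After op 7 (replace /j/0 29): {"bi":[[0,18,32],{"ffd":80,"n":62,"o":7},[14,94,73,38,99]],"h":[{"gi":87,"gji":91},[26,38,69,50],{"fzl":1,"u":75}],"j":[29,[67,24,48,29,94]],"sw":[{"e":67,"lpf":84,"qvq":46},[34,50,56],80]}
After op 8 (replace /bi/2/2 75): {"bi":[[0,18,32],{"ffd":80,"n":62,"o":7},[14,94,75,38,99]],"h":[{"gi":87,"gji":91},[26,38,69,50],{"fzl":1,"u":75}],"j":[29,[67,24,48,29,94]],"sw":[{"e":67,"lpf":84,"qvq":46},[34,50,56],80]}
After op 9 (replace /bi/0/1 4): {"bi":[[0,4,32],{"ffd":80,"n":62,"o":7},[14,94,75,38,99]],"h":[{"gi":87,"gji":91},[26,38,69,50],{"fzl":1,"u":75}],"j":[29,[67,24,48,29,94]],"sw":[{"e":67,"lpf":84,"qvq":46},[34,50,56],80]}
After op 10 (replace /h/1 77): {"bi":[[0,4,32],{"ffd":80,"n":62,"o":7},[14,94,75,38,99]],"h":[{"gi":87,"gji":91},77,{"fzl":1,"u":75}],"j":[29,[67,24,48,29,94]],"sw":[{"e":67,"lpf":84,"qvq":46},[34,50,56],80]}
After op 11 (add /sw/1/3 99): {"bi":[[0,4,32],{"ffd":80,"n":62,"o":7},[14,94,75,38,99]],"h":[{"gi":87,"gji":91},77,{"fzl":1,"u":75}],"j":[29,[67,24,48,29,94]],"sw":[{"e":67,"lpf":84,"qvq":46},[34,50,56,99],80]}
After op 12 (remove /h): {"bi":[[0,4,32],{"ffd":80,"n":62,"o":7},[14,94,75,38,99]],"j":[29,[67,24,48,29,94]],"sw":[{"e":67,"lpf":84,"qvq":46},[34,50,56,99],80]}
After op 13 (add /fzf 50): {"bi":[[0,4,32],{"ffd":80,"n":62,"o":7},[14,94,75,38,99]],"fzf":50,"j":[29,[67,24,48,29,94]],"sw":[{"e":67,"lpf":84,"qvq":46},[34,50,56,99],80]}
After op 14 (add /bi/1/szo 95): {"bi":[[0,4,32],{"ffd":80,"n":62,"o":7,"szo":95},[14,94,75,38,99]],"fzf":50,"j":[29,[67,24,48,29,94]],"sw":[{"e":67,"lpf":84,"qvq":46},[34,50,56,99],80]}
After op 15 (add /bi/1/om 41): {"bi":[[0,4,32],{"ffd":80,"n":62,"o":7,"om":41,"szo":95},[14,94,75,38,99]],"fzf":50,"j":[29,[67,24,48,29,94]],"sw":[{"e":67,"lpf":84,"qvq":46},[34,50,56,99],80]}

Answer: {"bi":[[0,4,32],{"ffd":80,"n":62,"o":7,"om":41,"szo":95},[14,94,75,38,99]],"fzf":50,"j":[29,[67,24,48,29,94]],"sw":[{"e":67,"lpf":84,"qvq":46},[34,50,56,99],80]}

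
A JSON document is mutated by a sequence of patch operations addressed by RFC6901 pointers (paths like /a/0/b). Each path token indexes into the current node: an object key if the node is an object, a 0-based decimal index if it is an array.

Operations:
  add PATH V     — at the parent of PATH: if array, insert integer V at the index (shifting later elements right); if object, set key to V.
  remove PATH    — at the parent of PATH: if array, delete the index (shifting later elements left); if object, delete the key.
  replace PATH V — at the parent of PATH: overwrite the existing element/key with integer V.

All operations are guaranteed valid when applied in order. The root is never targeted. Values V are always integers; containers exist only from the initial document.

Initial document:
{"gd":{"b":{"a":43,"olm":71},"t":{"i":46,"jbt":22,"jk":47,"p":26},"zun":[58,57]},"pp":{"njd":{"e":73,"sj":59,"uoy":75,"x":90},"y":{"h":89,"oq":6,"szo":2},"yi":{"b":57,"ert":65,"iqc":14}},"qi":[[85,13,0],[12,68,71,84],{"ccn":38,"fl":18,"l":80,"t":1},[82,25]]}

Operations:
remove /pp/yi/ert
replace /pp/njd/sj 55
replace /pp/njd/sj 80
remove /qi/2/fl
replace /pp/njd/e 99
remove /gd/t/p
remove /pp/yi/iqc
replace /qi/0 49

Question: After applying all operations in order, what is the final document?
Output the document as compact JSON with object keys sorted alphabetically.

Answer: {"gd":{"b":{"a":43,"olm":71},"t":{"i":46,"jbt":22,"jk":47},"zun":[58,57]},"pp":{"njd":{"e":99,"sj":80,"uoy":75,"x":90},"y":{"h":89,"oq":6,"szo":2},"yi":{"b":57}},"qi":[49,[12,68,71,84],{"ccn":38,"l":80,"t":1},[82,25]]}

Derivation:
After op 1 (remove /pp/yi/ert): {"gd":{"b":{"a":43,"olm":71},"t":{"i":46,"jbt":22,"jk":47,"p":26},"zun":[58,57]},"pp":{"njd":{"e":73,"sj":59,"uoy":75,"x":90},"y":{"h":89,"oq":6,"szo":2},"yi":{"b":57,"iqc":14}},"qi":[[85,13,0],[12,68,71,84],{"ccn":38,"fl":18,"l":80,"t":1},[82,25]]}
After op 2 (replace /pp/njd/sj 55): {"gd":{"b":{"a":43,"olm":71},"t":{"i":46,"jbt":22,"jk":47,"p":26},"zun":[58,57]},"pp":{"njd":{"e":73,"sj":55,"uoy":75,"x":90},"y":{"h":89,"oq":6,"szo":2},"yi":{"b":57,"iqc":14}},"qi":[[85,13,0],[12,68,71,84],{"ccn":38,"fl":18,"l":80,"t":1},[82,25]]}
After op 3 (replace /pp/njd/sj 80): {"gd":{"b":{"a":43,"olm":71},"t":{"i":46,"jbt":22,"jk":47,"p":26},"zun":[58,57]},"pp":{"njd":{"e":73,"sj":80,"uoy":75,"x":90},"y":{"h":89,"oq":6,"szo":2},"yi":{"b":57,"iqc":14}},"qi":[[85,13,0],[12,68,71,84],{"ccn":38,"fl":18,"l":80,"t":1},[82,25]]}
After op 4 (remove /qi/2/fl): {"gd":{"b":{"a":43,"olm":71},"t":{"i":46,"jbt":22,"jk":47,"p":26},"zun":[58,57]},"pp":{"njd":{"e":73,"sj":80,"uoy":75,"x":90},"y":{"h":89,"oq":6,"szo":2},"yi":{"b":57,"iqc":14}},"qi":[[85,13,0],[12,68,71,84],{"ccn":38,"l":80,"t":1},[82,25]]}
After op 5 (replace /pp/njd/e 99): {"gd":{"b":{"a":43,"olm":71},"t":{"i":46,"jbt":22,"jk":47,"p":26},"zun":[58,57]},"pp":{"njd":{"e":99,"sj":80,"uoy":75,"x":90},"y":{"h":89,"oq":6,"szo":2},"yi":{"b":57,"iqc":14}},"qi":[[85,13,0],[12,68,71,84],{"ccn":38,"l":80,"t":1},[82,25]]}
After op 6 (remove /gd/t/p): {"gd":{"b":{"a":43,"olm":71},"t":{"i":46,"jbt":22,"jk":47},"zun":[58,57]},"pp":{"njd":{"e":99,"sj":80,"uoy":75,"x":90},"y":{"h":89,"oq":6,"szo":2},"yi":{"b":57,"iqc":14}},"qi":[[85,13,0],[12,68,71,84],{"ccn":38,"l":80,"t":1},[82,25]]}
After op 7 (remove /pp/yi/iqc): {"gd":{"b":{"a":43,"olm":71},"t":{"i":46,"jbt":22,"jk":47},"zun":[58,57]},"pp":{"njd":{"e":99,"sj":80,"uoy":75,"x":90},"y":{"h":89,"oq":6,"szo":2},"yi":{"b":57}},"qi":[[85,13,0],[12,68,71,84],{"ccn":38,"l":80,"t":1},[82,25]]}
After op 8 (replace /qi/0 49): {"gd":{"b":{"a":43,"olm":71},"t":{"i":46,"jbt":22,"jk":47},"zun":[58,57]},"pp":{"njd":{"e":99,"sj":80,"uoy":75,"x":90},"y":{"h":89,"oq":6,"szo":2},"yi":{"b":57}},"qi":[49,[12,68,71,84],{"ccn":38,"l":80,"t":1},[82,25]]}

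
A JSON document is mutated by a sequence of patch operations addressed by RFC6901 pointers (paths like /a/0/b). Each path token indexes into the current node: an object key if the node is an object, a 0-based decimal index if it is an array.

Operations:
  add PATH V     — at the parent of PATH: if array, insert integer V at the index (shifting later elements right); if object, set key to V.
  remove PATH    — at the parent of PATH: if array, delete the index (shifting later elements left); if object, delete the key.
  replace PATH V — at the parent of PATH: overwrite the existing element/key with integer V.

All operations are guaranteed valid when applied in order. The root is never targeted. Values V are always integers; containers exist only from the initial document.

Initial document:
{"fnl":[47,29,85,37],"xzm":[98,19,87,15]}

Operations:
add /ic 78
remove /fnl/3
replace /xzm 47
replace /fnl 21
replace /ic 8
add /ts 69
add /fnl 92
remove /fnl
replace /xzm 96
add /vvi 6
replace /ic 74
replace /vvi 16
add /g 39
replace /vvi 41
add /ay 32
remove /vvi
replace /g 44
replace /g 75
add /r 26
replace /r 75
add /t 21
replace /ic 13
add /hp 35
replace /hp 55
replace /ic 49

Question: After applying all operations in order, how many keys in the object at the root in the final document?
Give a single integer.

Answer: 8

Derivation:
After op 1 (add /ic 78): {"fnl":[47,29,85,37],"ic":78,"xzm":[98,19,87,15]}
After op 2 (remove /fnl/3): {"fnl":[47,29,85],"ic":78,"xzm":[98,19,87,15]}
After op 3 (replace /xzm 47): {"fnl":[47,29,85],"ic":78,"xzm":47}
After op 4 (replace /fnl 21): {"fnl":21,"ic":78,"xzm":47}
After op 5 (replace /ic 8): {"fnl":21,"ic":8,"xzm":47}
After op 6 (add /ts 69): {"fnl":21,"ic":8,"ts":69,"xzm":47}
After op 7 (add /fnl 92): {"fnl":92,"ic":8,"ts":69,"xzm":47}
After op 8 (remove /fnl): {"ic":8,"ts":69,"xzm":47}
After op 9 (replace /xzm 96): {"ic":8,"ts":69,"xzm":96}
After op 10 (add /vvi 6): {"ic":8,"ts":69,"vvi":6,"xzm":96}
After op 11 (replace /ic 74): {"ic":74,"ts":69,"vvi":6,"xzm":96}
After op 12 (replace /vvi 16): {"ic":74,"ts":69,"vvi":16,"xzm":96}
After op 13 (add /g 39): {"g":39,"ic":74,"ts":69,"vvi":16,"xzm":96}
After op 14 (replace /vvi 41): {"g":39,"ic":74,"ts":69,"vvi":41,"xzm":96}
After op 15 (add /ay 32): {"ay":32,"g":39,"ic":74,"ts":69,"vvi":41,"xzm":96}
After op 16 (remove /vvi): {"ay":32,"g":39,"ic":74,"ts":69,"xzm":96}
After op 17 (replace /g 44): {"ay":32,"g":44,"ic":74,"ts":69,"xzm":96}
After op 18 (replace /g 75): {"ay":32,"g":75,"ic":74,"ts":69,"xzm":96}
After op 19 (add /r 26): {"ay":32,"g":75,"ic":74,"r":26,"ts":69,"xzm":96}
After op 20 (replace /r 75): {"ay":32,"g":75,"ic":74,"r":75,"ts":69,"xzm":96}
After op 21 (add /t 21): {"ay":32,"g":75,"ic":74,"r":75,"t":21,"ts":69,"xzm":96}
After op 22 (replace /ic 13): {"ay":32,"g":75,"ic":13,"r":75,"t":21,"ts":69,"xzm":96}
After op 23 (add /hp 35): {"ay":32,"g":75,"hp":35,"ic":13,"r":75,"t":21,"ts":69,"xzm":96}
After op 24 (replace /hp 55): {"ay":32,"g":75,"hp":55,"ic":13,"r":75,"t":21,"ts":69,"xzm":96}
After op 25 (replace /ic 49): {"ay":32,"g":75,"hp":55,"ic":49,"r":75,"t":21,"ts":69,"xzm":96}
Size at the root: 8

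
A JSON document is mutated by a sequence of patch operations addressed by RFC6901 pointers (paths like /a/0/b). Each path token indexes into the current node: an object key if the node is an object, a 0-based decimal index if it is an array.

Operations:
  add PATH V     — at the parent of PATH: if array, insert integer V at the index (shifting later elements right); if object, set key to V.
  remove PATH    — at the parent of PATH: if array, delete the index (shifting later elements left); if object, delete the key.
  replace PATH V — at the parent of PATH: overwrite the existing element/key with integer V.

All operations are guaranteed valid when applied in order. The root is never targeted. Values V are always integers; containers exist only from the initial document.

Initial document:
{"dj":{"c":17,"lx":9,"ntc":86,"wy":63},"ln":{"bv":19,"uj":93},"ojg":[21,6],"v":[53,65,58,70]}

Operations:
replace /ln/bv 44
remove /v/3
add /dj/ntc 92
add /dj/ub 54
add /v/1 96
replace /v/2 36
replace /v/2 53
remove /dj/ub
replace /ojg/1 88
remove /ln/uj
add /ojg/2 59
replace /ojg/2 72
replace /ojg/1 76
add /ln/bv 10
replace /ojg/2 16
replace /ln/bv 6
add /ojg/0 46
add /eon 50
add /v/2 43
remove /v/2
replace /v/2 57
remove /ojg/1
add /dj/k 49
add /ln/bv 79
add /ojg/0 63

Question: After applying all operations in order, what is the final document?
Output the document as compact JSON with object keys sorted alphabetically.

Answer: {"dj":{"c":17,"k":49,"lx":9,"ntc":92,"wy":63},"eon":50,"ln":{"bv":79},"ojg":[63,46,76,16],"v":[53,96,57,58]}

Derivation:
After op 1 (replace /ln/bv 44): {"dj":{"c":17,"lx":9,"ntc":86,"wy":63},"ln":{"bv":44,"uj":93},"ojg":[21,6],"v":[53,65,58,70]}
After op 2 (remove /v/3): {"dj":{"c":17,"lx":9,"ntc":86,"wy":63},"ln":{"bv":44,"uj":93},"ojg":[21,6],"v":[53,65,58]}
After op 3 (add /dj/ntc 92): {"dj":{"c":17,"lx":9,"ntc":92,"wy":63},"ln":{"bv":44,"uj":93},"ojg":[21,6],"v":[53,65,58]}
After op 4 (add /dj/ub 54): {"dj":{"c":17,"lx":9,"ntc":92,"ub":54,"wy":63},"ln":{"bv":44,"uj":93},"ojg":[21,6],"v":[53,65,58]}
After op 5 (add /v/1 96): {"dj":{"c":17,"lx":9,"ntc":92,"ub":54,"wy":63},"ln":{"bv":44,"uj":93},"ojg":[21,6],"v":[53,96,65,58]}
After op 6 (replace /v/2 36): {"dj":{"c":17,"lx":9,"ntc":92,"ub":54,"wy":63},"ln":{"bv":44,"uj":93},"ojg":[21,6],"v":[53,96,36,58]}
After op 7 (replace /v/2 53): {"dj":{"c":17,"lx":9,"ntc":92,"ub":54,"wy":63},"ln":{"bv":44,"uj":93},"ojg":[21,6],"v":[53,96,53,58]}
After op 8 (remove /dj/ub): {"dj":{"c":17,"lx":9,"ntc":92,"wy":63},"ln":{"bv":44,"uj":93},"ojg":[21,6],"v":[53,96,53,58]}
After op 9 (replace /ojg/1 88): {"dj":{"c":17,"lx":9,"ntc":92,"wy":63},"ln":{"bv":44,"uj":93},"ojg":[21,88],"v":[53,96,53,58]}
After op 10 (remove /ln/uj): {"dj":{"c":17,"lx":9,"ntc":92,"wy":63},"ln":{"bv":44},"ojg":[21,88],"v":[53,96,53,58]}
After op 11 (add /ojg/2 59): {"dj":{"c":17,"lx":9,"ntc":92,"wy":63},"ln":{"bv":44},"ojg":[21,88,59],"v":[53,96,53,58]}
After op 12 (replace /ojg/2 72): {"dj":{"c":17,"lx":9,"ntc":92,"wy":63},"ln":{"bv":44},"ojg":[21,88,72],"v":[53,96,53,58]}
After op 13 (replace /ojg/1 76): {"dj":{"c":17,"lx":9,"ntc":92,"wy":63},"ln":{"bv":44},"ojg":[21,76,72],"v":[53,96,53,58]}
After op 14 (add /ln/bv 10): {"dj":{"c":17,"lx":9,"ntc":92,"wy":63},"ln":{"bv":10},"ojg":[21,76,72],"v":[53,96,53,58]}
After op 15 (replace /ojg/2 16): {"dj":{"c":17,"lx":9,"ntc":92,"wy":63},"ln":{"bv":10},"ojg":[21,76,16],"v":[53,96,53,58]}
After op 16 (replace /ln/bv 6): {"dj":{"c":17,"lx":9,"ntc":92,"wy":63},"ln":{"bv":6},"ojg":[21,76,16],"v":[53,96,53,58]}
After op 17 (add /ojg/0 46): {"dj":{"c":17,"lx":9,"ntc":92,"wy":63},"ln":{"bv":6},"ojg":[46,21,76,16],"v":[53,96,53,58]}
After op 18 (add /eon 50): {"dj":{"c":17,"lx":9,"ntc":92,"wy":63},"eon":50,"ln":{"bv":6},"ojg":[46,21,76,16],"v":[53,96,53,58]}
After op 19 (add /v/2 43): {"dj":{"c":17,"lx":9,"ntc":92,"wy":63},"eon":50,"ln":{"bv":6},"ojg":[46,21,76,16],"v":[53,96,43,53,58]}
After op 20 (remove /v/2): {"dj":{"c":17,"lx":9,"ntc":92,"wy":63},"eon":50,"ln":{"bv":6},"ojg":[46,21,76,16],"v":[53,96,53,58]}
After op 21 (replace /v/2 57): {"dj":{"c":17,"lx":9,"ntc":92,"wy":63},"eon":50,"ln":{"bv":6},"ojg":[46,21,76,16],"v":[53,96,57,58]}
After op 22 (remove /ojg/1): {"dj":{"c":17,"lx":9,"ntc":92,"wy":63},"eon":50,"ln":{"bv":6},"ojg":[46,76,16],"v":[53,96,57,58]}
After op 23 (add /dj/k 49): {"dj":{"c":17,"k":49,"lx":9,"ntc":92,"wy":63},"eon":50,"ln":{"bv":6},"ojg":[46,76,16],"v":[53,96,57,58]}
After op 24 (add /ln/bv 79): {"dj":{"c":17,"k":49,"lx":9,"ntc":92,"wy":63},"eon":50,"ln":{"bv":79},"ojg":[46,76,16],"v":[53,96,57,58]}
After op 25 (add /ojg/0 63): {"dj":{"c":17,"k":49,"lx":9,"ntc":92,"wy":63},"eon":50,"ln":{"bv":79},"ojg":[63,46,76,16],"v":[53,96,57,58]}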